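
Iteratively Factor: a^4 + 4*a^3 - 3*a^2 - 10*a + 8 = (a + 2)*(a^3 + 2*a^2 - 7*a + 4) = (a - 1)*(a + 2)*(a^2 + 3*a - 4) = (a - 1)*(a + 2)*(a + 4)*(a - 1)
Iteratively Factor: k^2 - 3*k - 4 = (k + 1)*(k - 4)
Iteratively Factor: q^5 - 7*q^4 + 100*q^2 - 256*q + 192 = (q - 3)*(q^4 - 4*q^3 - 12*q^2 + 64*q - 64) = (q - 3)*(q - 2)*(q^3 - 2*q^2 - 16*q + 32) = (q - 4)*(q - 3)*(q - 2)*(q^2 + 2*q - 8) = (q - 4)*(q - 3)*(q - 2)*(q + 4)*(q - 2)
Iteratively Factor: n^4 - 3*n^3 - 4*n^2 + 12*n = (n + 2)*(n^3 - 5*n^2 + 6*n) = (n - 2)*(n + 2)*(n^2 - 3*n) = n*(n - 2)*(n + 2)*(n - 3)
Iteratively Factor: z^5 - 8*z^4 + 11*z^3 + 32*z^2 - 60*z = (z - 5)*(z^4 - 3*z^3 - 4*z^2 + 12*z) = (z - 5)*(z - 3)*(z^3 - 4*z) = (z - 5)*(z - 3)*(z + 2)*(z^2 - 2*z) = (z - 5)*(z - 3)*(z - 2)*(z + 2)*(z)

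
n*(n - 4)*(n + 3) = n^3 - n^2 - 12*n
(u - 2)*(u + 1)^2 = u^3 - 3*u - 2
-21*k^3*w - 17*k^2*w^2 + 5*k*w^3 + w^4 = w*(-3*k + w)*(k + w)*(7*k + w)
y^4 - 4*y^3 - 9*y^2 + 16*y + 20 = (y - 5)*(y - 2)*(y + 1)*(y + 2)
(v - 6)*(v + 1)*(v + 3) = v^3 - 2*v^2 - 21*v - 18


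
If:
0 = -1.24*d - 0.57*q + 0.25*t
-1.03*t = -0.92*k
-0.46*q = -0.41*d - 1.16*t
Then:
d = -0.6792687476682*t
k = 1.1195652173913*t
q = 1.91630394229573*t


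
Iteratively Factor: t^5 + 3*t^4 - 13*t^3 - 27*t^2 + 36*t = (t)*(t^4 + 3*t^3 - 13*t^2 - 27*t + 36) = t*(t - 1)*(t^3 + 4*t^2 - 9*t - 36) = t*(t - 3)*(t - 1)*(t^2 + 7*t + 12) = t*(t - 3)*(t - 1)*(t + 3)*(t + 4)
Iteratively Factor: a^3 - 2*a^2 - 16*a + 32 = (a - 4)*(a^2 + 2*a - 8) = (a - 4)*(a - 2)*(a + 4)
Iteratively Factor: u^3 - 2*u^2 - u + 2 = (u - 2)*(u^2 - 1) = (u - 2)*(u + 1)*(u - 1)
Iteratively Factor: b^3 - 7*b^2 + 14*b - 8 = (b - 1)*(b^2 - 6*b + 8) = (b - 2)*(b - 1)*(b - 4)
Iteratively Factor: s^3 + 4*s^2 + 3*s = (s + 3)*(s^2 + s) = (s + 1)*(s + 3)*(s)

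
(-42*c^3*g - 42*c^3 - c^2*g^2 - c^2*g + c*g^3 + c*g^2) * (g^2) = -42*c^3*g^3 - 42*c^3*g^2 - c^2*g^4 - c^2*g^3 + c*g^5 + c*g^4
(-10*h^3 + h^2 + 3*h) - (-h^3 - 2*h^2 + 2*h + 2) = -9*h^3 + 3*h^2 + h - 2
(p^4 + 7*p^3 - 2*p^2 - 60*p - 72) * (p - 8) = p^5 - p^4 - 58*p^3 - 44*p^2 + 408*p + 576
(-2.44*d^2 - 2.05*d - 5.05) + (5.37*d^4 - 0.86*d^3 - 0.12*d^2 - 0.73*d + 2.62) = 5.37*d^4 - 0.86*d^3 - 2.56*d^2 - 2.78*d - 2.43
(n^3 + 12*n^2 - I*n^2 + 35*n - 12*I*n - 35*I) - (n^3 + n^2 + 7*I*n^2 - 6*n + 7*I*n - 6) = 11*n^2 - 8*I*n^2 + 41*n - 19*I*n + 6 - 35*I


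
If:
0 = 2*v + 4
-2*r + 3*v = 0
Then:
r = -3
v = -2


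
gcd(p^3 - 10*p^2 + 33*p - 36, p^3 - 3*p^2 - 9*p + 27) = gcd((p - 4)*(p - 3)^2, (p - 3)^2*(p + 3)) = p^2 - 6*p + 9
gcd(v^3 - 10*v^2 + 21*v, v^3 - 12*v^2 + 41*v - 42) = v^2 - 10*v + 21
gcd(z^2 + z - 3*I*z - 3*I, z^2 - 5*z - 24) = 1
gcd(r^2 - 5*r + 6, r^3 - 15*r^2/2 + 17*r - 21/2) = r - 3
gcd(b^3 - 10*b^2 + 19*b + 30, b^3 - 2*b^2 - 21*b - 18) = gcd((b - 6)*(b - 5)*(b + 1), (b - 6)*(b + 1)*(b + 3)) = b^2 - 5*b - 6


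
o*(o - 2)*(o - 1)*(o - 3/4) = o^4 - 15*o^3/4 + 17*o^2/4 - 3*o/2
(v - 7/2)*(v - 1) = v^2 - 9*v/2 + 7/2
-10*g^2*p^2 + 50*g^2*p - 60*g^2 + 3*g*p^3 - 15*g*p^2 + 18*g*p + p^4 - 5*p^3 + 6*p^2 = (-2*g + p)*(5*g + p)*(p - 3)*(p - 2)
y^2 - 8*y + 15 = (y - 5)*(y - 3)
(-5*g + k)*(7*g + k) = -35*g^2 + 2*g*k + k^2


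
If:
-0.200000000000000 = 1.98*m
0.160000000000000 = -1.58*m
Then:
No Solution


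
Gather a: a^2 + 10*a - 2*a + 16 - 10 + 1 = a^2 + 8*a + 7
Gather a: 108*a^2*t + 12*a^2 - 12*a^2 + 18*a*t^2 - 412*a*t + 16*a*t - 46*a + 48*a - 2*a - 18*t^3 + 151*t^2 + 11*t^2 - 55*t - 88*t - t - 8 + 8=108*a^2*t + a*(18*t^2 - 396*t) - 18*t^3 + 162*t^2 - 144*t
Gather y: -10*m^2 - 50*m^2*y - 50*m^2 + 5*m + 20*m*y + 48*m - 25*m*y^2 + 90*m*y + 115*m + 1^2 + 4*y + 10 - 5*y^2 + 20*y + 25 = -60*m^2 + 168*m + y^2*(-25*m - 5) + y*(-50*m^2 + 110*m + 24) + 36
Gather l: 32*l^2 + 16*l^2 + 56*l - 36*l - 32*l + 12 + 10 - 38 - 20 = 48*l^2 - 12*l - 36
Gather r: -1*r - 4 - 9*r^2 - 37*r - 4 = -9*r^2 - 38*r - 8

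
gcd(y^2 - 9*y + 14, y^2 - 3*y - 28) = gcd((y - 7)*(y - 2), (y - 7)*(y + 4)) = y - 7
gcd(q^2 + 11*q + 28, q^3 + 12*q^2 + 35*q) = q + 7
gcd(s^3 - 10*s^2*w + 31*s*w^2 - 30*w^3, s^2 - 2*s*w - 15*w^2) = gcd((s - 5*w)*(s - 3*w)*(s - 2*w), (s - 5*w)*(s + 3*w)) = s - 5*w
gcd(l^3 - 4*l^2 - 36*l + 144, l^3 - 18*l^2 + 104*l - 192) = l^2 - 10*l + 24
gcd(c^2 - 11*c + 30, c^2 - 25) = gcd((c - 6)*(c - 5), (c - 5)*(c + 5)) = c - 5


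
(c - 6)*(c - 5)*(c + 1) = c^3 - 10*c^2 + 19*c + 30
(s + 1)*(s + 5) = s^2 + 6*s + 5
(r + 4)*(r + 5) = r^2 + 9*r + 20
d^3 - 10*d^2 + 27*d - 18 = (d - 6)*(d - 3)*(d - 1)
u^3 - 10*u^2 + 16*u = u*(u - 8)*(u - 2)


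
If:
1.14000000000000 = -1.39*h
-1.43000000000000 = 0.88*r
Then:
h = -0.82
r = -1.62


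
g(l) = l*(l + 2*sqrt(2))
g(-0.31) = -0.78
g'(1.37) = 5.57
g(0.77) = 2.77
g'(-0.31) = 2.21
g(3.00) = 17.49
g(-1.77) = -1.87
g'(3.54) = 9.91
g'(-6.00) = -9.17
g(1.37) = 5.75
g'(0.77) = 4.37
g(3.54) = 22.54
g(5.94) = 52.08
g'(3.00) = 8.83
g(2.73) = 15.17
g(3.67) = 23.85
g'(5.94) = 14.71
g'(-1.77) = -0.71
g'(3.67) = 10.17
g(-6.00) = 19.03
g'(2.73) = 8.29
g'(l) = 2*l + 2*sqrt(2)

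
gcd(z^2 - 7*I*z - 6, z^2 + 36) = z - 6*I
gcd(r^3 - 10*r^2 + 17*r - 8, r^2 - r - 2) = 1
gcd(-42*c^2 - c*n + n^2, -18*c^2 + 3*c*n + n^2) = 6*c + n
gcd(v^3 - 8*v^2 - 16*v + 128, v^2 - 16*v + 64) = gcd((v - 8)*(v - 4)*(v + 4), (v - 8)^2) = v - 8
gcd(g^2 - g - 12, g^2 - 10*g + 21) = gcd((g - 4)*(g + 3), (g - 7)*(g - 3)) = 1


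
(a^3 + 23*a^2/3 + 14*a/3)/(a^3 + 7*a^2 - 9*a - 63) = a*(3*a + 2)/(3*(a^2 - 9))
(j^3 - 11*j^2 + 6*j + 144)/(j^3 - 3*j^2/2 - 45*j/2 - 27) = 2*(j - 8)/(2*j + 3)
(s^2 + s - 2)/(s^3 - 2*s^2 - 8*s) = (s - 1)/(s*(s - 4))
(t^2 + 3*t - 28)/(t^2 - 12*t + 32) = (t + 7)/(t - 8)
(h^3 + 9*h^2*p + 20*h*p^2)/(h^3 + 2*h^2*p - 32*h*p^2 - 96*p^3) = h*(-h - 5*p)/(-h^2 + 2*h*p + 24*p^2)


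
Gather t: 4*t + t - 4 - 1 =5*t - 5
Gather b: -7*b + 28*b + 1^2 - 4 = 21*b - 3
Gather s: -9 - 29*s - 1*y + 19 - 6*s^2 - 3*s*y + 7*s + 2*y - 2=-6*s^2 + s*(-3*y - 22) + y + 8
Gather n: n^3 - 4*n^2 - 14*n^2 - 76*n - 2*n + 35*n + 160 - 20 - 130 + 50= n^3 - 18*n^2 - 43*n + 60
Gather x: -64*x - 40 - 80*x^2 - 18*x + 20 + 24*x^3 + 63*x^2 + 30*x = 24*x^3 - 17*x^2 - 52*x - 20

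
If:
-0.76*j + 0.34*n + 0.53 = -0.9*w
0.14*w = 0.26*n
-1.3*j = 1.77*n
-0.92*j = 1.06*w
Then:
No Solution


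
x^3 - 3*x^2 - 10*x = x*(x - 5)*(x + 2)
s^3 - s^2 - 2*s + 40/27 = (s - 5/3)*(s - 2/3)*(s + 4/3)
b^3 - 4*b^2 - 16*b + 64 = (b - 4)^2*(b + 4)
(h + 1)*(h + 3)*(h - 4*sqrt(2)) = h^3 - 4*sqrt(2)*h^2 + 4*h^2 - 16*sqrt(2)*h + 3*h - 12*sqrt(2)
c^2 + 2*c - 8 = (c - 2)*(c + 4)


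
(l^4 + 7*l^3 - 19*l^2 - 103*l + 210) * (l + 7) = l^5 + 14*l^4 + 30*l^3 - 236*l^2 - 511*l + 1470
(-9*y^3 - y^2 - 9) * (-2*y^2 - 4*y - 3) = 18*y^5 + 38*y^4 + 31*y^3 + 21*y^2 + 36*y + 27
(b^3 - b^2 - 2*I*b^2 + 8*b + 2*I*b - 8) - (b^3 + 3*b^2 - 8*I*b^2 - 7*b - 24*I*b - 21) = -4*b^2 + 6*I*b^2 + 15*b + 26*I*b + 13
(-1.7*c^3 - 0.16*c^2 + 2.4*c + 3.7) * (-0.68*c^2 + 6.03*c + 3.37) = 1.156*c^5 - 10.1422*c^4 - 8.3258*c^3 + 11.4168*c^2 + 30.399*c + 12.469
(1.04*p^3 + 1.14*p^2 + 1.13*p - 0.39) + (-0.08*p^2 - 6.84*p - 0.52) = 1.04*p^3 + 1.06*p^2 - 5.71*p - 0.91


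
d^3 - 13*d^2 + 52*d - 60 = (d - 6)*(d - 5)*(d - 2)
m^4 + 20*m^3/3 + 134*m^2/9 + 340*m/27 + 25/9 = (m + 1/3)*(m + 5/3)^2*(m + 3)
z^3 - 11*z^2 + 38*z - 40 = (z - 5)*(z - 4)*(z - 2)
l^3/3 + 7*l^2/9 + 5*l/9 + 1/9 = (l/3 + 1/3)*(l + 1/3)*(l + 1)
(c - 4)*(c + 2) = c^2 - 2*c - 8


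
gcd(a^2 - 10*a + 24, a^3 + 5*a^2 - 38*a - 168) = a - 6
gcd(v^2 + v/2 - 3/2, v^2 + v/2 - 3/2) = v^2 + v/2 - 3/2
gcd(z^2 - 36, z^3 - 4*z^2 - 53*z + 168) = 1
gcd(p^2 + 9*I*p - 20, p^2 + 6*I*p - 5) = p + 5*I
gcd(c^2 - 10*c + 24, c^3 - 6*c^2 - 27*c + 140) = c - 4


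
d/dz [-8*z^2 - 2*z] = -16*z - 2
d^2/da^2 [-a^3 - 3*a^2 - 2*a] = -6*a - 6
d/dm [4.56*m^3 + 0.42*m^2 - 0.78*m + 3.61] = 13.68*m^2 + 0.84*m - 0.78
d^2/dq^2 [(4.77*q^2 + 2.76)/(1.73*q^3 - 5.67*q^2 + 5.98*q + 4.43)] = (28.552266*q^6 - 196.9605*q^4 - 621.496134*q^3 + 1422.58563*q^2 - 688.40748*q + 523.270866)/(5.177717*q^9 - 50.909229*q^8 + 220.545417*q^7 - 494.45913*q^6 + 501.621864*q^5 + 93.9552089999998*q^4 - 585.537005*q^3 + 141.436167*q^2 + 352.070706*q + 86.938307)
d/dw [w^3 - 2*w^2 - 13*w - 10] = 3*w^2 - 4*w - 13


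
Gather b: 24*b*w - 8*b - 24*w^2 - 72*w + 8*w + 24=b*(24*w - 8) - 24*w^2 - 64*w + 24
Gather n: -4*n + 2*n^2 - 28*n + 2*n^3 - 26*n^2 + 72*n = 2*n^3 - 24*n^2 + 40*n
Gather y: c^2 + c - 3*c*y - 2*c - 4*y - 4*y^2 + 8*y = c^2 - c - 4*y^2 + y*(4 - 3*c)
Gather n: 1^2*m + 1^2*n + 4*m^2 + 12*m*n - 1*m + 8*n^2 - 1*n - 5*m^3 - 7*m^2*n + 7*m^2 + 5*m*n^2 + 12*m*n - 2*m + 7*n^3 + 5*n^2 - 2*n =-5*m^3 + 11*m^2 - 2*m + 7*n^3 + n^2*(5*m + 13) + n*(-7*m^2 + 24*m - 2)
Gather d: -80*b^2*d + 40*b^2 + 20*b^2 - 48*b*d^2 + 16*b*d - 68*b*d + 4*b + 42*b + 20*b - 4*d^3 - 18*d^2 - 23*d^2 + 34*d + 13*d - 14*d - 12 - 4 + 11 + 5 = 60*b^2 + 66*b - 4*d^3 + d^2*(-48*b - 41) + d*(-80*b^2 - 52*b + 33)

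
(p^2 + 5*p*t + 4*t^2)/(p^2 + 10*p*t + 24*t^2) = (p + t)/(p + 6*t)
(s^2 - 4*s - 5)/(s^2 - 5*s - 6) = (s - 5)/(s - 6)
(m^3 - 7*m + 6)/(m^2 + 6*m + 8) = (m^3 - 7*m + 6)/(m^2 + 6*m + 8)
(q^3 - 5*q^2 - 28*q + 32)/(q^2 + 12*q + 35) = (q^3 - 5*q^2 - 28*q + 32)/(q^2 + 12*q + 35)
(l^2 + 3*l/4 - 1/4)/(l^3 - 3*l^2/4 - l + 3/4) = (4*l - 1)/(4*l^2 - 7*l + 3)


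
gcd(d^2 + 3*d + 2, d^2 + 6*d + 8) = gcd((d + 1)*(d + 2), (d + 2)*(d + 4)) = d + 2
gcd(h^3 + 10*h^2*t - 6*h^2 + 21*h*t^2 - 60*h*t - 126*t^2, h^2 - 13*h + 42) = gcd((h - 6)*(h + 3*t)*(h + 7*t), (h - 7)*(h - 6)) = h - 6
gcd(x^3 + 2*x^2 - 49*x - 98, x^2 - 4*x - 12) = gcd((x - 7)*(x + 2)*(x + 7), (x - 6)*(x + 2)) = x + 2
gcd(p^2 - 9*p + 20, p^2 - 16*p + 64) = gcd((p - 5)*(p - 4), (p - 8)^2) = 1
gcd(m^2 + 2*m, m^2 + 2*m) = m^2 + 2*m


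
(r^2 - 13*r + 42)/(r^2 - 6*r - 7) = (r - 6)/(r + 1)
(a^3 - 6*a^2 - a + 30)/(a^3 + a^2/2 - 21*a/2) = 2*(a^2 - 3*a - 10)/(a*(2*a + 7))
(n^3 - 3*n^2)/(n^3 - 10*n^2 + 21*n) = n/(n - 7)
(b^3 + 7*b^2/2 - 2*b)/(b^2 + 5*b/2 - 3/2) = b*(b + 4)/(b + 3)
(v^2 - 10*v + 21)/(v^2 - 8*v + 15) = (v - 7)/(v - 5)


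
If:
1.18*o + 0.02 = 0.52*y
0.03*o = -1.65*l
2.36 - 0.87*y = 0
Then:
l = -0.02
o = 1.18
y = 2.71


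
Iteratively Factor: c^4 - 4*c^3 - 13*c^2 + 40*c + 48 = (c - 4)*(c^3 - 13*c - 12) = (c - 4)*(c + 3)*(c^2 - 3*c - 4) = (c - 4)*(c + 1)*(c + 3)*(c - 4)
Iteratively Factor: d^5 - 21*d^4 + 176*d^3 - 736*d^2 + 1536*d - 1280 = (d - 4)*(d^4 - 17*d^3 + 108*d^2 - 304*d + 320) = (d - 4)^2*(d^3 - 13*d^2 + 56*d - 80) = (d - 4)^3*(d^2 - 9*d + 20) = (d - 4)^4*(d - 5)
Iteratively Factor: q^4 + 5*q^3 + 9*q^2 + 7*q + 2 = (q + 1)*(q^3 + 4*q^2 + 5*q + 2) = (q + 1)^2*(q^2 + 3*q + 2) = (q + 1)^2*(q + 2)*(q + 1)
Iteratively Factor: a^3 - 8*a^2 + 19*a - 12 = (a - 4)*(a^2 - 4*a + 3) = (a - 4)*(a - 3)*(a - 1)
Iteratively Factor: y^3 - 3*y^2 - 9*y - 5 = (y + 1)*(y^2 - 4*y - 5) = (y + 1)^2*(y - 5)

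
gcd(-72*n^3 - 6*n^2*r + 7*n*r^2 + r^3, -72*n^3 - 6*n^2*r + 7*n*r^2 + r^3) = -72*n^3 - 6*n^2*r + 7*n*r^2 + r^3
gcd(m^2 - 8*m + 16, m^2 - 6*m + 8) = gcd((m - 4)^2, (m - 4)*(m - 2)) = m - 4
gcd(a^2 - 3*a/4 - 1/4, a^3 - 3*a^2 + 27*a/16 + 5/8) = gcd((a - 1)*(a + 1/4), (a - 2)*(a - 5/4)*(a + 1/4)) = a + 1/4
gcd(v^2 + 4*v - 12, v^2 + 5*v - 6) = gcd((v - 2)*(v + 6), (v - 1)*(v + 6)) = v + 6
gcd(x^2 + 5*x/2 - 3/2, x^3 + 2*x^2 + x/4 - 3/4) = x - 1/2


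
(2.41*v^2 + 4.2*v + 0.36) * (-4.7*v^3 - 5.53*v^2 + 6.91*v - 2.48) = -11.327*v^5 - 33.0673*v^4 - 8.2649*v^3 + 21.0544*v^2 - 7.9284*v - 0.8928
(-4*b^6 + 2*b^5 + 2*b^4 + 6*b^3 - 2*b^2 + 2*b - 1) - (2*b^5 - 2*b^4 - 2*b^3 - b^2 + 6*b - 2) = -4*b^6 + 4*b^4 + 8*b^3 - b^2 - 4*b + 1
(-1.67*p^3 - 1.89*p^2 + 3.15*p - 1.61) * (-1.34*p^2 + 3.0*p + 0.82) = 2.2378*p^5 - 2.4774*p^4 - 11.2604*p^3 + 10.0576*p^2 - 2.247*p - 1.3202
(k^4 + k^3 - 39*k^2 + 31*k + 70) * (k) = k^5 + k^4 - 39*k^3 + 31*k^2 + 70*k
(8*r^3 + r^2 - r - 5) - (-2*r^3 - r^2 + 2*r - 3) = 10*r^3 + 2*r^2 - 3*r - 2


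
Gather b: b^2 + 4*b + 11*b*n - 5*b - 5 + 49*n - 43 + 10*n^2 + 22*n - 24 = b^2 + b*(11*n - 1) + 10*n^2 + 71*n - 72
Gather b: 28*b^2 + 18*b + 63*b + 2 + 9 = 28*b^2 + 81*b + 11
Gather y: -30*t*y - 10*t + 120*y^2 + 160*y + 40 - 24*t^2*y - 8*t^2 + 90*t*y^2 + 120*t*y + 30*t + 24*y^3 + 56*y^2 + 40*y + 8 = -8*t^2 + 20*t + 24*y^3 + y^2*(90*t + 176) + y*(-24*t^2 + 90*t + 200) + 48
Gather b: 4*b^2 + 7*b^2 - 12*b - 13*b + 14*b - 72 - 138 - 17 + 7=11*b^2 - 11*b - 220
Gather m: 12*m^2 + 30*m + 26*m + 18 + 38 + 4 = 12*m^2 + 56*m + 60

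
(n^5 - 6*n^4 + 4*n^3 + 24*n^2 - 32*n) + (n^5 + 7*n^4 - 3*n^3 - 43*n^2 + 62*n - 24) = 2*n^5 + n^4 + n^3 - 19*n^2 + 30*n - 24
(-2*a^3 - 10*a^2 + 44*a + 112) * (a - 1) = -2*a^4 - 8*a^3 + 54*a^2 + 68*a - 112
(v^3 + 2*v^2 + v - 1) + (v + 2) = v^3 + 2*v^2 + 2*v + 1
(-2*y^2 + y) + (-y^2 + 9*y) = -3*y^2 + 10*y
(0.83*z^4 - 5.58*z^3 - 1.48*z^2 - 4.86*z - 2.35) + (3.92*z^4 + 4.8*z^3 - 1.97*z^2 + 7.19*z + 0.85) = 4.75*z^4 - 0.78*z^3 - 3.45*z^2 + 2.33*z - 1.5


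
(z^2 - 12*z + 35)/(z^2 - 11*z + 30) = (z - 7)/(z - 6)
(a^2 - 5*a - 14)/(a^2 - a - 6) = (a - 7)/(a - 3)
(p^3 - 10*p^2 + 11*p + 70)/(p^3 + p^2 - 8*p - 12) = (p^2 - 12*p + 35)/(p^2 - p - 6)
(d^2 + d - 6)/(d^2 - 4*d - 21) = (d - 2)/(d - 7)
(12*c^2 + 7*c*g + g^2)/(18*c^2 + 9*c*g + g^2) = (4*c + g)/(6*c + g)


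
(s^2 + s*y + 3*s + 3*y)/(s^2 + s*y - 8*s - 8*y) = (s + 3)/(s - 8)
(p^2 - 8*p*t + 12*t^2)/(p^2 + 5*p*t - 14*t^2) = (p - 6*t)/(p + 7*t)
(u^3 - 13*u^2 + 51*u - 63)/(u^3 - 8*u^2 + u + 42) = (u - 3)/(u + 2)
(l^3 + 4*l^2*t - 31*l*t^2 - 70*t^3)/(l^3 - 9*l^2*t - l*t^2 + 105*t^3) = (-l^2 - 9*l*t - 14*t^2)/(-l^2 + 4*l*t + 21*t^2)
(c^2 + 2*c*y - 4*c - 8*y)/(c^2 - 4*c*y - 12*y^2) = (4 - c)/(-c + 6*y)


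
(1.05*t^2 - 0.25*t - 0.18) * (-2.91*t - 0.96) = -3.0555*t^3 - 0.2805*t^2 + 0.7638*t + 0.1728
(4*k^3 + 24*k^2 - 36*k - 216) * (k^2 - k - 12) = 4*k^5 + 20*k^4 - 108*k^3 - 468*k^2 + 648*k + 2592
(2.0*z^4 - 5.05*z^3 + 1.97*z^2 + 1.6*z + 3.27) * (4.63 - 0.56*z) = -1.12*z^5 + 12.088*z^4 - 24.4847*z^3 + 8.2251*z^2 + 5.5768*z + 15.1401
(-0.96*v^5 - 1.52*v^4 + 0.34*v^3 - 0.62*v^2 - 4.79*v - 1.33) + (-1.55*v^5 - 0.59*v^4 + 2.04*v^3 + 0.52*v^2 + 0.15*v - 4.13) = -2.51*v^5 - 2.11*v^4 + 2.38*v^3 - 0.1*v^2 - 4.64*v - 5.46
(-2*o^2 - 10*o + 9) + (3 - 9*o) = -2*o^2 - 19*o + 12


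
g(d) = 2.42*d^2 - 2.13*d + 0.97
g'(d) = 4.84*d - 2.13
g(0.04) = 0.89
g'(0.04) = -1.94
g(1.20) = 1.90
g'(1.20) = 3.68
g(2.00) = 6.39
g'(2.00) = 7.55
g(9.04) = 179.48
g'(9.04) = 41.62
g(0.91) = 1.04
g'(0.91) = 2.27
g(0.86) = 0.93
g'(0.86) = 2.03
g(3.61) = 24.82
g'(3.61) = 15.34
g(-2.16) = 16.86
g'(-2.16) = -12.58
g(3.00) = 16.36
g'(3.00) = 12.39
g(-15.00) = 577.42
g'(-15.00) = -74.73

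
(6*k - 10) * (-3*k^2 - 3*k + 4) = -18*k^3 + 12*k^2 + 54*k - 40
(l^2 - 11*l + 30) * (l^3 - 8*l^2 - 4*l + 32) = l^5 - 19*l^4 + 114*l^3 - 164*l^2 - 472*l + 960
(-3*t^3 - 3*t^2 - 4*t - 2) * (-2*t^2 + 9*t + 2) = 6*t^5 - 21*t^4 - 25*t^3 - 38*t^2 - 26*t - 4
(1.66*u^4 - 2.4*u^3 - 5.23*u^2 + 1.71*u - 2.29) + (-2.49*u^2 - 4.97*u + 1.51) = 1.66*u^4 - 2.4*u^3 - 7.72*u^2 - 3.26*u - 0.78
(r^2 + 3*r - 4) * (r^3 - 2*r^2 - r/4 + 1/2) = r^5 + r^4 - 41*r^3/4 + 31*r^2/4 + 5*r/2 - 2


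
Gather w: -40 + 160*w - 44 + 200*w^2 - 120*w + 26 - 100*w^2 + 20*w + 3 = 100*w^2 + 60*w - 55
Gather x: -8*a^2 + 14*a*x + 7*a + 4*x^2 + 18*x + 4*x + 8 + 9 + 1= -8*a^2 + 7*a + 4*x^2 + x*(14*a + 22) + 18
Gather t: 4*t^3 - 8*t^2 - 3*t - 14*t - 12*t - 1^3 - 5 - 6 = 4*t^3 - 8*t^2 - 29*t - 12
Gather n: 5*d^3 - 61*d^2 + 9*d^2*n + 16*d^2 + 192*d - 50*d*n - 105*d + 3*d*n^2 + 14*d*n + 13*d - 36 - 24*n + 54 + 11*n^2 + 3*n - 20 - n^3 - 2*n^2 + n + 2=5*d^3 - 45*d^2 + 100*d - n^3 + n^2*(3*d + 9) + n*(9*d^2 - 36*d - 20)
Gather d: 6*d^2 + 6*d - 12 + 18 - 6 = 6*d^2 + 6*d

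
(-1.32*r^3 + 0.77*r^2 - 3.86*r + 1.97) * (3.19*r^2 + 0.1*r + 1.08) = -4.2108*r^5 + 2.3243*r^4 - 13.662*r^3 + 6.7299*r^2 - 3.9718*r + 2.1276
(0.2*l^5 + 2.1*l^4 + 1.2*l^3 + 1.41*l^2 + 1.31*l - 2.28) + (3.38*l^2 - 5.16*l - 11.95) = 0.2*l^5 + 2.1*l^4 + 1.2*l^3 + 4.79*l^2 - 3.85*l - 14.23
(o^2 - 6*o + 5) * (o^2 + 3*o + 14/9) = o^4 - 3*o^3 - 103*o^2/9 + 17*o/3 + 70/9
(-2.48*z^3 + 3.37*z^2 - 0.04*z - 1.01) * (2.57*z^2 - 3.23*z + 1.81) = -6.3736*z^5 + 16.6713*z^4 - 15.4767*z^3 + 3.6332*z^2 + 3.1899*z - 1.8281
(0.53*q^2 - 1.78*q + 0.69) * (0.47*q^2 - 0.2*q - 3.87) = 0.2491*q^4 - 0.9426*q^3 - 1.3708*q^2 + 6.7506*q - 2.6703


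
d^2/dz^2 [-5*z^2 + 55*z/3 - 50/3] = -10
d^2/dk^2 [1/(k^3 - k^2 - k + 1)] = 4*(3*k^2 + 2*k + 1)/(k^7 - k^6 - 3*k^5 + 3*k^4 + 3*k^3 - 3*k^2 - k + 1)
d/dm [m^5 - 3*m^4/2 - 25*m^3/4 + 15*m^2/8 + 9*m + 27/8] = 5*m^4 - 6*m^3 - 75*m^2/4 + 15*m/4 + 9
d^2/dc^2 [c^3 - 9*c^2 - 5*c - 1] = 6*c - 18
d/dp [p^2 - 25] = 2*p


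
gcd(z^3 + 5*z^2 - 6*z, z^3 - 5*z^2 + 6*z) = z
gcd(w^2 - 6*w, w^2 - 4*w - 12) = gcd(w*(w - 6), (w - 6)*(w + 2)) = w - 6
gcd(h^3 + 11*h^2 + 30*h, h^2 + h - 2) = 1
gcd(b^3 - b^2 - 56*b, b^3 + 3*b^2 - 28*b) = b^2 + 7*b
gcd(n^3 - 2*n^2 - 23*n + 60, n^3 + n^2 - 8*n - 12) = n - 3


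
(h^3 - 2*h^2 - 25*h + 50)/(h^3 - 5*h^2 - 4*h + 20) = (h + 5)/(h + 2)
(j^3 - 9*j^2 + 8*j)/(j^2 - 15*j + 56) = j*(j - 1)/(j - 7)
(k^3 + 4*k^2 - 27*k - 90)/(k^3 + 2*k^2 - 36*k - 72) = (k^2 - 2*k - 15)/(k^2 - 4*k - 12)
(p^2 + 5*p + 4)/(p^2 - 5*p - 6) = (p + 4)/(p - 6)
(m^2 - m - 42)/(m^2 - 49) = (m + 6)/(m + 7)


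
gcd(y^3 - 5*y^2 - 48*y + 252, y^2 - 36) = y - 6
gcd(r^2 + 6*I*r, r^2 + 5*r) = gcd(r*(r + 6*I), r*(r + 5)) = r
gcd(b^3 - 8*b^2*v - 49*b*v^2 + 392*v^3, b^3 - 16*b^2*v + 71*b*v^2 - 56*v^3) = b^2 - 15*b*v + 56*v^2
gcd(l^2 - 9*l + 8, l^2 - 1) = l - 1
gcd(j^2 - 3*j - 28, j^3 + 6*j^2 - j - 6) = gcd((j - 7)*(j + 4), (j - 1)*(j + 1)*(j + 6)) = 1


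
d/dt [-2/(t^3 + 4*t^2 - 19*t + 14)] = 2*(3*t^2 + 8*t - 19)/(t^3 + 4*t^2 - 19*t + 14)^2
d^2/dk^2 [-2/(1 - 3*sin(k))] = 6*(-3*sin(k)^2 - sin(k) + 6)/(3*sin(k) - 1)^3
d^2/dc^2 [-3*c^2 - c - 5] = -6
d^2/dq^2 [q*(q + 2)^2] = 6*q + 8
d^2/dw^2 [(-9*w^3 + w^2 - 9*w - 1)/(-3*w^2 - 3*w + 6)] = 2*(37*w^3 - 57*w^2 + 165*w + 17)/(3*(w^6 + 3*w^5 - 3*w^4 - 11*w^3 + 6*w^2 + 12*w - 8))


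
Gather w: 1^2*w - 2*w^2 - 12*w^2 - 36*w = -14*w^2 - 35*w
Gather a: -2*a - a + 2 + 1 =3 - 3*a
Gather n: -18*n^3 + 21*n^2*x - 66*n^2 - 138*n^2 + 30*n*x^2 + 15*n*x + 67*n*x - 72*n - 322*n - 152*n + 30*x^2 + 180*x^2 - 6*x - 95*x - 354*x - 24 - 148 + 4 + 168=-18*n^3 + n^2*(21*x - 204) + n*(30*x^2 + 82*x - 546) + 210*x^2 - 455*x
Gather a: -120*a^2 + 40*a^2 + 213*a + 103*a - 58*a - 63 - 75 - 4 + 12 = -80*a^2 + 258*a - 130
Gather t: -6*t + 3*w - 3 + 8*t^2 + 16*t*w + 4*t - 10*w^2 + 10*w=8*t^2 + t*(16*w - 2) - 10*w^2 + 13*w - 3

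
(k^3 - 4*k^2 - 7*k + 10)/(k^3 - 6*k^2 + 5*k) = (k + 2)/k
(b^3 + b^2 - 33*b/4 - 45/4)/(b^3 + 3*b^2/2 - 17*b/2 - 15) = (b + 3/2)/(b + 2)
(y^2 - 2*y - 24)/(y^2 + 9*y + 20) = (y - 6)/(y + 5)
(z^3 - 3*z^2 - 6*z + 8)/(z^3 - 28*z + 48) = (z^2 + z - 2)/(z^2 + 4*z - 12)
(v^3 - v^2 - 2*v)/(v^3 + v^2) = (v - 2)/v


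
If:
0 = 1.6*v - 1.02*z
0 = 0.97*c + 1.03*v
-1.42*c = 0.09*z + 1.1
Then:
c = -0.85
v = 0.80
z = 1.26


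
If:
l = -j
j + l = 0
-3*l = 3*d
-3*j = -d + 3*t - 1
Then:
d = 1/2 - 3*t/2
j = 1/2 - 3*t/2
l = 3*t/2 - 1/2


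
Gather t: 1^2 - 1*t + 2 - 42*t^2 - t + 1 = -42*t^2 - 2*t + 4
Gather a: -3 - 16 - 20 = -39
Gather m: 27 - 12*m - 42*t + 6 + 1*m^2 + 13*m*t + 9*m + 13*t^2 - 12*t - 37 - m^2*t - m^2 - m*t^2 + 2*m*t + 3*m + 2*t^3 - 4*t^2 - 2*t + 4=-m^2*t + m*(-t^2 + 15*t) + 2*t^3 + 9*t^2 - 56*t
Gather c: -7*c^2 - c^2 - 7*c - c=-8*c^2 - 8*c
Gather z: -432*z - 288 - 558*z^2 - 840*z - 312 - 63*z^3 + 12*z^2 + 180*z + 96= -63*z^3 - 546*z^2 - 1092*z - 504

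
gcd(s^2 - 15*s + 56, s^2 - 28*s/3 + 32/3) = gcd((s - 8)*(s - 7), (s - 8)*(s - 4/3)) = s - 8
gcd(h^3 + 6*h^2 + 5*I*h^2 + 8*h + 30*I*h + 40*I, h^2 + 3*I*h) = 1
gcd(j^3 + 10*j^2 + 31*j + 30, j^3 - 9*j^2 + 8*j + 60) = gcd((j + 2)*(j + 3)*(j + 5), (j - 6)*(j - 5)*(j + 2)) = j + 2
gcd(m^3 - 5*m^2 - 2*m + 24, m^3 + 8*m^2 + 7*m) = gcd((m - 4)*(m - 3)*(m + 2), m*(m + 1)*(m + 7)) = 1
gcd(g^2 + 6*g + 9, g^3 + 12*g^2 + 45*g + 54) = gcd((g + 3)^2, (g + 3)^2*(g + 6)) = g^2 + 6*g + 9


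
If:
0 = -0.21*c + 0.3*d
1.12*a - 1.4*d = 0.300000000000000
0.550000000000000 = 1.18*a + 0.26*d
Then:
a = 0.44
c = 0.19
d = 0.13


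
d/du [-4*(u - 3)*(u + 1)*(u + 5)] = -12*u^2 - 24*u + 52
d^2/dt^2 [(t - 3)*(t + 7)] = 2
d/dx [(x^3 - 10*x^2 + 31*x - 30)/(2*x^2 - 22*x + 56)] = (x^4 - 22*x^3 + 163*x^2 - 500*x + 538)/(2*(x^4 - 22*x^3 + 177*x^2 - 616*x + 784))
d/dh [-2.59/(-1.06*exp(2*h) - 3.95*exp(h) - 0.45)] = (-5.4908*exp(h) - 10.2305)*exp(h)/(1.06*exp(2*h) + 3.95*exp(h) + 0.45)^2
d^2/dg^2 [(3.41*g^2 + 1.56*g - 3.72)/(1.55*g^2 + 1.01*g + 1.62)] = (1.4210854715202e-14*g^4 - 3.18091*g^3 - 104.99886*g^2 - 58.44492*g + 23.88576)/(3.723875*g^6 + 7.279575*g^5 + 16.419615*g^4 + 16.246961*g^3 + 17.161146*g^2 + 7.951932*g + 4.251528)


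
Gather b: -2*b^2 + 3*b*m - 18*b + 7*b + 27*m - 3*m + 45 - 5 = -2*b^2 + b*(3*m - 11) + 24*m + 40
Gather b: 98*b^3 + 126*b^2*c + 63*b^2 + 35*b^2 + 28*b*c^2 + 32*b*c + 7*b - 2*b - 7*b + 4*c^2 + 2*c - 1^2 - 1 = 98*b^3 + b^2*(126*c + 98) + b*(28*c^2 + 32*c - 2) + 4*c^2 + 2*c - 2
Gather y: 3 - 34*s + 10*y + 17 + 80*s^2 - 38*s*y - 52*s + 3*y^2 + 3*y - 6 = 80*s^2 - 86*s + 3*y^2 + y*(13 - 38*s) + 14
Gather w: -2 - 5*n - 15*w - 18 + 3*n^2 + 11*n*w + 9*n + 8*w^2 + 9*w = 3*n^2 + 4*n + 8*w^2 + w*(11*n - 6) - 20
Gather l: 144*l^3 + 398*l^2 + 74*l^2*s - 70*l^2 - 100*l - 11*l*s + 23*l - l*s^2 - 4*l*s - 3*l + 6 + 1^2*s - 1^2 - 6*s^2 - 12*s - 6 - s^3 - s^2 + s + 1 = 144*l^3 + l^2*(74*s + 328) + l*(-s^2 - 15*s - 80) - s^3 - 7*s^2 - 10*s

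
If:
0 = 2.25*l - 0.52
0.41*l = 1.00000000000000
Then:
No Solution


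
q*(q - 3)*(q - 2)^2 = q^4 - 7*q^3 + 16*q^2 - 12*q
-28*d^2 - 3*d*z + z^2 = (-7*d + z)*(4*d + z)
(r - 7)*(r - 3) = r^2 - 10*r + 21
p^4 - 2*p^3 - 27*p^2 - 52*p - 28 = (p - 7)*(p + 1)*(p + 2)^2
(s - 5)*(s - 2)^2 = s^3 - 9*s^2 + 24*s - 20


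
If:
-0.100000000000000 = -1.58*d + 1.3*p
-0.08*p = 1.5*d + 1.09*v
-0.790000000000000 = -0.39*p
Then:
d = 1.73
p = 2.03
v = -2.53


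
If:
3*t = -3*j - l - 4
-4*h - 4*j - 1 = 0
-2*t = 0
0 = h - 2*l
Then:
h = 13/10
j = -31/20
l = 13/20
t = 0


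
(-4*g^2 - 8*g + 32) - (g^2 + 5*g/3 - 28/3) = -5*g^2 - 29*g/3 + 124/3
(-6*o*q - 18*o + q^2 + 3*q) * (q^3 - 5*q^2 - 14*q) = -6*o*q^4 + 12*o*q^3 + 174*o*q^2 + 252*o*q + q^5 - 2*q^4 - 29*q^3 - 42*q^2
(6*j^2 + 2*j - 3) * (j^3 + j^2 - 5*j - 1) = 6*j^5 + 8*j^4 - 31*j^3 - 19*j^2 + 13*j + 3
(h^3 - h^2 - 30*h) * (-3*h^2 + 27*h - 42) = -3*h^5 + 30*h^4 + 21*h^3 - 768*h^2 + 1260*h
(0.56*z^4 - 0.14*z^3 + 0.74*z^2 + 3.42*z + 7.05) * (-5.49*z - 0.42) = -3.0744*z^5 + 0.5334*z^4 - 4.0038*z^3 - 19.0866*z^2 - 40.1409*z - 2.961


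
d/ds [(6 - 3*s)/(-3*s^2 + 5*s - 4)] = 9*(-s^2 + 4*s - 2)/(9*s^4 - 30*s^3 + 49*s^2 - 40*s + 16)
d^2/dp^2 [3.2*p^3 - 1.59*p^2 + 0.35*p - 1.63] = 19.2*p - 3.18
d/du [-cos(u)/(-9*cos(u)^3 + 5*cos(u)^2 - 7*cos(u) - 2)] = 16*(18*cos(u)^3 - 5*cos(u)^2 - 2)*sin(u)/(-55*cos(u) + 10*cos(2*u) - 9*cos(3*u) + 2)^2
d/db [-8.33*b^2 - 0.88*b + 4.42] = -16.66*b - 0.88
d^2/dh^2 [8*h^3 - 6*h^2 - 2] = 48*h - 12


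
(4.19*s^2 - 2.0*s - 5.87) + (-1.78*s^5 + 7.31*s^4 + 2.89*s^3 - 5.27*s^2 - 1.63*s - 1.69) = -1.78*s^5 + 7.31*s^4 + 2.89*s^3 - 1.08*s^2 - 3.63*s - 7.56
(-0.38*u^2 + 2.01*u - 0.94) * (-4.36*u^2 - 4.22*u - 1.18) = 1.6568*u^4 - 7.16*u^3 - 3.9354*u^2 + 1.595*u + 1.1092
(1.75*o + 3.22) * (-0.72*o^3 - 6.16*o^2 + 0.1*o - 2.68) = -1.26*o^4 - 13.0984*o^3 - 19.6602*o^2 - 4.368*o - 8.6296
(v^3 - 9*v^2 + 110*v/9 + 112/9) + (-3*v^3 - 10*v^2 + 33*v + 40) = -2*v^3 - 19*v^2 + 407*v/9 + 472/9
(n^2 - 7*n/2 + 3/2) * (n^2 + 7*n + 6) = n^4 + 7*n^3/2 - 17*n^2 - 21*n/2 + 9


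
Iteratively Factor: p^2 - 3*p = (p - 3)*(p)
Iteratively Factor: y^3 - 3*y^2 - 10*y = (y - 5)*(y^2 + 2*y) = y*(y - 5)*(y + 2)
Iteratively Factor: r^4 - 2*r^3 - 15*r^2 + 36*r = (r - 3)*(r^3 + r^2 - 12*r) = r*(r - 3)*(r^2 + r - 12) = r*(r - 3)*(r + 4)*(r - 3)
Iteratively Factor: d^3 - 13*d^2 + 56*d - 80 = (d - 4)*(d^2 - 9*d + 20) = (d - 4)^2*(d - 5)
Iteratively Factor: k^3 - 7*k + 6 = (k + 3)*(k^2 - 3*k + 2) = (k - 2)*(k + 3)*(k - 1)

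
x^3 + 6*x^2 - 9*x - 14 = (x - 2)*(x + 1)*(x + 7)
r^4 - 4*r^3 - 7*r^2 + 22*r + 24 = (r - 4)*(r - 3)*(r + 1)*(r + 2)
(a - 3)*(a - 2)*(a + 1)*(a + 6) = a^4 + 2*a^3 - 23*a^2 + 12*a + 36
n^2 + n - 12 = (n - 3)*(n + 4)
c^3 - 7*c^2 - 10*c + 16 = (c - 8)*(c - 1)*(c + 2)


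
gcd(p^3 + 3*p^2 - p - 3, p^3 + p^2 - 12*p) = 1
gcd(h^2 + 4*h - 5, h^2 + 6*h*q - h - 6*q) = h - 1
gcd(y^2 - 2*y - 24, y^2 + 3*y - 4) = y + 4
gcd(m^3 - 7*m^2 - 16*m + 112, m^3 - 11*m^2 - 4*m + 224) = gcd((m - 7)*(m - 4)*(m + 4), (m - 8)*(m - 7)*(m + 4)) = m^2 - 3*m - 28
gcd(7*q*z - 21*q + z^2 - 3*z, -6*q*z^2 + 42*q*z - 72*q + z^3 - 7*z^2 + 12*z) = z - 3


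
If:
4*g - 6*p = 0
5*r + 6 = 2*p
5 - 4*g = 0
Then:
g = 5/4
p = 5/6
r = -13/15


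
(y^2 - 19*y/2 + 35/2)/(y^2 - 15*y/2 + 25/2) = (y - 7)/(y - 5)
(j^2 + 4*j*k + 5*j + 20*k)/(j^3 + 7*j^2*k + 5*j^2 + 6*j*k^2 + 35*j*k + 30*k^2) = (j + 4*k)/(j^2 + 7*j*k + 6*k^2)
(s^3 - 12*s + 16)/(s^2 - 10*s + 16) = (s^2 + 2*s - 8)/(s - 8)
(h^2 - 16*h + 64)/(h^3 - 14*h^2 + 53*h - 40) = (h - 8)/(h^2 - 6*h + 5)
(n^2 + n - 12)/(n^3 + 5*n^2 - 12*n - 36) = (n + 4)/(n^2 + 8*n + 12)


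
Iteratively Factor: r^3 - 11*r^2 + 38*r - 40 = (r - 2)*(r^2 - 9*r + 20) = (r - 4)*(r - 2)*(r - 5)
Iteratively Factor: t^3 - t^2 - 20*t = (t - 5)*(t^2 + 4*t) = (t - 5)*(t + 4)*(t)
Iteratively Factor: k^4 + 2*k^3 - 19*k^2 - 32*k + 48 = (k + 3)*(k^3 - k^2 - 16*k + 16) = (k + 3)*(k + 4)*(k^2 - 5*k + 4) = (k - 1)*(k + 3)*(k + 4)*(k - 4)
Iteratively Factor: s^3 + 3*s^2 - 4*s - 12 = (s - 2)*(s^2 + 5*s + 6) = (s - 2)*(s + 2)*(s + 3)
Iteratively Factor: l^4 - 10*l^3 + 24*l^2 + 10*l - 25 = (l - 1)*(l^3 - 9*l^2 + 15*l + 25) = (l - 5)*(l - 1)*(l^2 - 4*l - 5) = (l - 5)^2*(l - 1)*(l + 1)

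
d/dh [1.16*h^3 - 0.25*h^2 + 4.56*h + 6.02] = 3.48*h^2 - 0.5*h + 4.56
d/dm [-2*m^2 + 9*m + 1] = 9 - 4*m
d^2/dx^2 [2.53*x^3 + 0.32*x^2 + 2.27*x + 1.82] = 15.18*x + 0.64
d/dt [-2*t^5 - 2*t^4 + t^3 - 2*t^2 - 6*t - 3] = -10*t^4 - 8*t^3 + 3*t^2 - 4*t - 6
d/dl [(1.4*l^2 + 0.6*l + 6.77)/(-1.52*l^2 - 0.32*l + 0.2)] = (0.464*l^2 + 21.1408*l + 2.2864)/(2.3104*l^4 + 0.9728*l^3 - 0.5056*l^2 - 0.128*l + 0.04)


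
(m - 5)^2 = m^2 - 10*m + 25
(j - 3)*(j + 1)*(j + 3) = j^3 + j^2 - 9*j - 9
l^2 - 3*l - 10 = (l - 5)*(l + 2)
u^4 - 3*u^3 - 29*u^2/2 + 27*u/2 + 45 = (u - 5)*(u + 2)*(u - 3*sqrt(2)/2)*(u + 3*sqrt(2)/2)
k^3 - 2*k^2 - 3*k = k*(k - 3)*(k + 1)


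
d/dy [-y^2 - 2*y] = -2*y - 2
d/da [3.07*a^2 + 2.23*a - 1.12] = 6.14*a + 2.23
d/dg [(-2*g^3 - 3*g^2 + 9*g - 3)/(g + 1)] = (-4*g^3 - 9*g^2 - 6*g + 12)/(g^2 + 2*g + 1)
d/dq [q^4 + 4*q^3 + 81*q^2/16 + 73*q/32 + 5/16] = 4*q^3 + 12*q^2 + 81*q/8 + 73/32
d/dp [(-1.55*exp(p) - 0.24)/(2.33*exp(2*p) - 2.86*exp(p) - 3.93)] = (3.6115*exp(2*p) + 1.1184*exp(p) + 5.4051)*exp(p)/(5.4289*exp(4*p) - 13.3276*exp(3*p) - 10.1342*exp(2*p) + 22.4796*exp(p) + 15.4449)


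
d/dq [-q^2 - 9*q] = -2*q - 9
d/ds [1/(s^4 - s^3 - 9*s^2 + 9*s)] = (-4*s^3 + 3*s^2 + 18*s - 9)/(s^2*(s^3 - s^2 - 9*s + 9)^2)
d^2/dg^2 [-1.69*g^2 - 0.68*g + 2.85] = -3.38000000000000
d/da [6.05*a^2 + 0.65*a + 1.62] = 12.1*a + 0.65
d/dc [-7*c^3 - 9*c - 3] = -21*c^2 - 9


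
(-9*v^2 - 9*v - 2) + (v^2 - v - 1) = -8*v^2 - 10*v - 3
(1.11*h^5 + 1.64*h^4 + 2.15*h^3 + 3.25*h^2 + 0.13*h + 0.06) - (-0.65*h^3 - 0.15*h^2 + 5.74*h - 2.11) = 1.11*h^5 + 1.64*h^4 + 2.8*h^3 + 3.4*h^2 - 5.61*h + 2.17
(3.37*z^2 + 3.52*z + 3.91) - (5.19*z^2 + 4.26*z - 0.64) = -1.82*z^2 - 0.74*z + 4.55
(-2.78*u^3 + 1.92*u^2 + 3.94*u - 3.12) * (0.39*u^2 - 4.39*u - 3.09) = -1.0842*u^5 + 12.953*u^4 + 1.698*u^3 - 24.4462*u^2 + 1.5222*u + 9.6408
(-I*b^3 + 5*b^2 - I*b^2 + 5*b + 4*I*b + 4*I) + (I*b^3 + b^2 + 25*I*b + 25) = 6*b^2 - I*b^2 + 5*b + 29*I*b + 25 + 4*I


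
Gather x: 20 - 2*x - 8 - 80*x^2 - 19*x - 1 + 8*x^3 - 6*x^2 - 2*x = 8*x^3 - 86*x^2 - 23*x + 11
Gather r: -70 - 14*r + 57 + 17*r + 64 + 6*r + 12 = 9*r + 63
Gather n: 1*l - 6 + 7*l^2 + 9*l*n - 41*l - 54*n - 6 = 7*l^2 - 40*l + n*(9*l - 54) - 12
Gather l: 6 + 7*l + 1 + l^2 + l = l^2 + 8*l + 7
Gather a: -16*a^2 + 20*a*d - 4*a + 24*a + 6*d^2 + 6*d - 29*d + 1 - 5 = -16*a^2 + a*(20*d + 20) + 6*d^2 - 23*d - 4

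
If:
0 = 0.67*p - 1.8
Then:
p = 2.69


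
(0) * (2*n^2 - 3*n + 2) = 0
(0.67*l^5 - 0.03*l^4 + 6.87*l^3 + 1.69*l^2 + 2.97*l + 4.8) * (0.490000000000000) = 0.3283*l^5 - 0.0147*l^4 + 3.3663*l^3 + 0.8281*l^2 + 1.4553*l + 2.352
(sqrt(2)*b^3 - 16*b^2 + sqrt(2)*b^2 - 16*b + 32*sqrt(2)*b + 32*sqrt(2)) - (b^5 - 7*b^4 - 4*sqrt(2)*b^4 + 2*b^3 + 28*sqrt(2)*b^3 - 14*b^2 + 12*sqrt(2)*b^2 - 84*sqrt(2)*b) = -b^5 + 4*sqrt(2)*b^4 + 7*b^4 - 27*sqrt(2)*b^3 - 2*b^3 - 11*sqrt(2)*b^2 - 2*b^2 - 16*b + 116*sqrt(2)*b + 32*sqrt(2)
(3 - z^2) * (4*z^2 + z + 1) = -4*z^4 - z^3 + 11*z^2 + 3*z + 3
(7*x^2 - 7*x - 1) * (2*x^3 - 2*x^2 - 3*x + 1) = 14*x^5 - 28*x^4 - 9*x^3 + 30*x^2 - 4*x - 1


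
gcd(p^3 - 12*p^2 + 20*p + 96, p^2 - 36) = p - 6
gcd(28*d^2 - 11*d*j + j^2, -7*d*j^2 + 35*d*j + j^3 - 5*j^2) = 7*d - j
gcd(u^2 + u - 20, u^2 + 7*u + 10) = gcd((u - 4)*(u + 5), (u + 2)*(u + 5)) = u + 5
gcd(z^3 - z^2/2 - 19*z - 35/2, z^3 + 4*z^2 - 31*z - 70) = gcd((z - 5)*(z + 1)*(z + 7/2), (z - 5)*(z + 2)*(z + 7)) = z - 5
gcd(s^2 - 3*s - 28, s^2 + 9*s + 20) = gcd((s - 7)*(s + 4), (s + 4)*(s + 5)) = s + 4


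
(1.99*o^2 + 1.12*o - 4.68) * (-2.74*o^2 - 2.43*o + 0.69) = -5.4526*o^4 - 7.9045*o^3 + 11.4747*o^2 + 12.1452*o - 3.2292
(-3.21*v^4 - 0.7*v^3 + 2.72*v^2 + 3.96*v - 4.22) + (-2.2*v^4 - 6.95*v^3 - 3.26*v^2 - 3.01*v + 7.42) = -5.41*v^4 - 7.65*v^3 - 0.54*v^2 + 0.95*v + 3.2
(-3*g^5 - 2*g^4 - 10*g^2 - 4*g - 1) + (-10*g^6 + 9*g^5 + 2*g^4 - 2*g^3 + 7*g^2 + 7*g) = -10*g^6 + 6*g^5 - 2*g^3 - 3*g^2 + 3*g - 1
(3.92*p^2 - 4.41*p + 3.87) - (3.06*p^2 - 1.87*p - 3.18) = 0.86*p^2 - 2.54*p + 7.05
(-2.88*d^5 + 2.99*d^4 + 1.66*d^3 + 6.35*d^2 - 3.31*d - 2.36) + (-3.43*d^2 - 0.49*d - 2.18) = -2.88*d^5 + 2.99*d^4 + 1.66*d^3 + 2.92*d^2 - 3.8*d - 4.54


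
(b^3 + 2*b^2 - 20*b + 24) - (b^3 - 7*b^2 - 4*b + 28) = 9*b^2 - 16*b - 4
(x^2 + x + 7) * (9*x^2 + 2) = 9*x^4 + 9*x^3 + 65*x^2 + 2*x + 14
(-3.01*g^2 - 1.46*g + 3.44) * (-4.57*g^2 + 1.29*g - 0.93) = 13.7557*g^4 + 2.7893*g^3 - 14.8049*g^2 + 5.7954*g - 3.1992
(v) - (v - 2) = 2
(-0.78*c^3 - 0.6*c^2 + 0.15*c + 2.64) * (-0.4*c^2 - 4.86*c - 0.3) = 0.312*c^5 + 4.0308*c^4 + 3.09*c^3 - 1.605*c^2 - 12.8754*c - 0.792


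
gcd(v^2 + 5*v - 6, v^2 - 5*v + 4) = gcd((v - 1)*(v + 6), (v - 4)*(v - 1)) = v - 1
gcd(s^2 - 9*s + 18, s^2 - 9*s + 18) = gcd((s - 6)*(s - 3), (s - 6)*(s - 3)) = s^2 - 9*s + 18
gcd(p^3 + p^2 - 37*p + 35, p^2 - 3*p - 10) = p - 5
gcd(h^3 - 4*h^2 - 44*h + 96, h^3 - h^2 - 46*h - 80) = h - 8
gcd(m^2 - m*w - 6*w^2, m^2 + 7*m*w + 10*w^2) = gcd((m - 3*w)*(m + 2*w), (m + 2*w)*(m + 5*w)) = m + 2*w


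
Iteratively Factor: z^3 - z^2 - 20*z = (z + 4)*(z^2 - 5*z) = z*(z + 4)*(z - 5)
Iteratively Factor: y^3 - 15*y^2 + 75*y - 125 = (y - 5)*(y^2 - 10*y + 25) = (y - 5)^2*(y - 5)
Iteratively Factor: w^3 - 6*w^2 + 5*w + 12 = (w + 1)*(w^2 - 7*w + 12) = (w - 3)*(w + 1)*(w - 4)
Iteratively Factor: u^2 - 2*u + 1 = (u - 1)*(u - 1)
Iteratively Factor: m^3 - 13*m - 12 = (m + 3)*(m^2 - 3*m - 4) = (m - 4)*(m + 3)*(m + 1)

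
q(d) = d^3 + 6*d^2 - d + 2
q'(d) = 3*d^2 + 12*d - 1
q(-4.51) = 36.82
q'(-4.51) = 5.90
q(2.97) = 78.15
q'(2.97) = 61.10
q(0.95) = 7.32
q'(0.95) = 13.11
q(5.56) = 353.80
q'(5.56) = 158.46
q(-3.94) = 37.92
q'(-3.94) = -1.71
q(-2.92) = 31.18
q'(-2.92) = -10.46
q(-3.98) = 37.98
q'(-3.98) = -1.24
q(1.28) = 12.65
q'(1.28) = 19.28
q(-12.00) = -850.00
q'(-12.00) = 287.00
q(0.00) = 2.00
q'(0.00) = -1.00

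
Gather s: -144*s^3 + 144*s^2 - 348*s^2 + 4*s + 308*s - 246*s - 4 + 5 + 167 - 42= -144*s^3 - 204*s^2 + 66*s + 126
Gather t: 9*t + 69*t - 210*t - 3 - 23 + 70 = 44 - 132*t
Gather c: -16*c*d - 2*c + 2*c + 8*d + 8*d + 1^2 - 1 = -16*c*d + 16*d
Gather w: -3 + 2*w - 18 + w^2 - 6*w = w^2 - 4*w - 21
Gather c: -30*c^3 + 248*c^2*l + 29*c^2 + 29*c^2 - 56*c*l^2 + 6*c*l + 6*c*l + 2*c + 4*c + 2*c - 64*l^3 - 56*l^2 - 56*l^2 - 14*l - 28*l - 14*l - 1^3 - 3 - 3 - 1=-30*c^3 + c^2*(248*l + 58) + c*(-56*l^2 + 12*l + 8) - 64*l^3 - 112*l^2 - 56*l - 8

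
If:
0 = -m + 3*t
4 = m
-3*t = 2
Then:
No Solution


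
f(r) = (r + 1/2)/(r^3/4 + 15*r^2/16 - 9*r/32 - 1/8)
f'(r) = (r + 1/2)*(-3*r^2/4 - 15*r/8 + 9/32)/(r^3/4 + 15*r^2/16 - 9*r/32 - 1/8)^2 + 1/(r^3/4 + 15*r^2/16 - 9*r/32 - 1/8) = 16*(-32*r^3 - 84*r^2 - 60*r + 1)/(64*r^6 + 480*r^5 + 756*r^4 - 604*r^3 - 159*r^2 + 72*r + 16)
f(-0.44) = 0.38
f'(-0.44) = 8.57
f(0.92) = 2.35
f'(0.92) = -6.42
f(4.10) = 0.15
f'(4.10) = -0.06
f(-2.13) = -0.71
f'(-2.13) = 0.17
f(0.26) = -5.83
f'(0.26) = -19.16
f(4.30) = 0.13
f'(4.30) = -0.05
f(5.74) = 0.08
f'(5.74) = -0.02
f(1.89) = 0.55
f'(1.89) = -0.51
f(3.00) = 0.25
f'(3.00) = -0.14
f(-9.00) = 0.08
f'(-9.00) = 0.02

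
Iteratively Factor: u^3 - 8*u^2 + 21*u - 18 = (u - 2)*(u^2 - 6*u + 9) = (u - 3)*(u - 2)*(u - 3)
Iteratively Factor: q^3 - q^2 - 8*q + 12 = (q - 2)*(q^2 + q - 6) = (q - 2)^2*(q + 3)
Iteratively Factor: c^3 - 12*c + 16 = (c - 2)*(c^2 + 2*c - 8) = (c - 2)*(c + 4)*(c - 2)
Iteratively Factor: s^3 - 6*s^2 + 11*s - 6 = (s - 2)*(s^2 - 4*s + 3) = (s - 3)*(s - 2)*(s - 1)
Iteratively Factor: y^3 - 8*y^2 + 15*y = (y - 3)*(y^2 - 5*y) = (y - 5)*(y - 3)*(y)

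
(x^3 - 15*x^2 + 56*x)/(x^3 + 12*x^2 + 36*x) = (x^2 - 15*x + 56)/(x^2 + 12*x + 36)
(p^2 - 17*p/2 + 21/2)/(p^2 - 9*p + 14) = (p - 3/2)/(p - 2)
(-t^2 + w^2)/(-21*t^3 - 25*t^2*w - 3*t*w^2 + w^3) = (t - w)/(21*t^2 + 4*t*w - w^2)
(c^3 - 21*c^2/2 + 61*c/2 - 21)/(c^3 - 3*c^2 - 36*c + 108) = (2*c^2 - 9*c + 7)/(2*(c^2 + 3*c - 18))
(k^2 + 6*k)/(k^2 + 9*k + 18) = k/(k + 3)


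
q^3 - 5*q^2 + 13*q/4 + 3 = (q - 4)*(q - 3/2)*(q + 1/2)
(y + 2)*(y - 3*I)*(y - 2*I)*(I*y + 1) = I*y^4 + 6*y^3 + 2*I*y^3 + 12*y^2 - 11*I*y^2 - 6*y - 22*I*y - 12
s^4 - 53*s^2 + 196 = (s - 7)*(s - 2)*(s + 2)*(s + 7)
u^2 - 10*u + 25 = (u - 5)^2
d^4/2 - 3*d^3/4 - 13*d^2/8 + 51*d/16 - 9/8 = (d/2 + 1)*(d - 3/2)^2*(d - 1/2)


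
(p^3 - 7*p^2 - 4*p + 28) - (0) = p^3 - 7*p^2 - 4*p + 28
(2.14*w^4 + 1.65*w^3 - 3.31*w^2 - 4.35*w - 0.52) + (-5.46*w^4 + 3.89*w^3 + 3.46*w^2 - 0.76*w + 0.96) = -3.32*w^4 + 5.54*w^3 + 0.15*w^2 - 5.11*w + 0.44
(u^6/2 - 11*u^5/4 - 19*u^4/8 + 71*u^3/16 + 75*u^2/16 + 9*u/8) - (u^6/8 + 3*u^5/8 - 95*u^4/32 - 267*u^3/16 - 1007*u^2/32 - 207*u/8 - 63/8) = 3*u^6/8 - 25*u^5/8 + 19*u^4/32 + 169*u^3/8 + 1157*u^2/32 + 27*u + 63/8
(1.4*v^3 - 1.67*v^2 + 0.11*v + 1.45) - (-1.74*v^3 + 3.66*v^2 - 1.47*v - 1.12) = 3.14*v^3 - 5.33*v^2 + 1.58*v + 2.57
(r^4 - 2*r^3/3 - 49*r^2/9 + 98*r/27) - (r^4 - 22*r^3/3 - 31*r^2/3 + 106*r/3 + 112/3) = 20*r^3/3 + 44*r^2/9 - 856*r/27 - 112/3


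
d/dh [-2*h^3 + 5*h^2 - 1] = 2*h*(5 - 3*h)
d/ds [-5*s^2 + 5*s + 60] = 5 - 10*s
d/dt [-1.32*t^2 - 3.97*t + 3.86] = -2.64*t - 3.97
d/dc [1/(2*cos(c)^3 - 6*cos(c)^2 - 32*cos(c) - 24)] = (3*cos(c)^2 - 6*cos(c) - 16)*sin(c)/(2*(cos(c) - 6)^2*(cos(c) + 1)^2*(cos(c) + 2)^2)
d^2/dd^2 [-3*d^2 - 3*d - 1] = -6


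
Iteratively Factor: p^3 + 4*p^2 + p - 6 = (p + 3)*(p^2 + p - 2) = (p - 1)*(p + 3)*(p + 2)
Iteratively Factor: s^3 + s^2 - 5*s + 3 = (s + 3)*(s^2 - 2*s + 1) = (s - 1)*(s + 3)*(s - 1)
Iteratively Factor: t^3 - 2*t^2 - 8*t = (t - 4)*(t^2 + 2*t) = t*(t - 4)*(t + 2)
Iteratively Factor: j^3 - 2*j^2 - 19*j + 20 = (j + 4)*(j^2 - 6*j + 5) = (j - 1)*(j + 4)*(j - 5)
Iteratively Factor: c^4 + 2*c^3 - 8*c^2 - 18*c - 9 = (c + 3)*(c^3 - c^2 - 5*c - 3) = (c - 3)*(c + 3)*(c^2 + 2*c + 1) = (c - 3)*(c + 1)*(c + 3)*(c + 1)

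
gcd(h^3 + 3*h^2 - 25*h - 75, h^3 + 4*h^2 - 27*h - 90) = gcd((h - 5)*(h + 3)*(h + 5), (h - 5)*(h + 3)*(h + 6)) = h^2 - 2*h - 15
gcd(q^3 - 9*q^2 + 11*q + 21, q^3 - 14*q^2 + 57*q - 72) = q - 3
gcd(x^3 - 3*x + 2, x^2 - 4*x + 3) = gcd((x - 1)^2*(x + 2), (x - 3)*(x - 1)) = x - 1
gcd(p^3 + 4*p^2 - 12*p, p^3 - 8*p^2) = p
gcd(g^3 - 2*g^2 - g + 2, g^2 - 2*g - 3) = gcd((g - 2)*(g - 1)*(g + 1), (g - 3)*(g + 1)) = g + 1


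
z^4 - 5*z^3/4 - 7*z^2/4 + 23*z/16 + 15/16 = (z - 3/2)*(z - 5/4)*(z + 1/2)*(z + 1)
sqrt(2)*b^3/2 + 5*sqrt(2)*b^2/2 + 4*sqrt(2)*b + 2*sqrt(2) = (b + 1)*(b + 2)*(sqrt(2)*b/2 + sqrt(2))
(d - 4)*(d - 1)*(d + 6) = d^3 + d^2 - 26*d + 24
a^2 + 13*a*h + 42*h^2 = (a + 6*h)*(a + 7*h)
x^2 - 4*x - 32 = (x - 8)*(x + 4)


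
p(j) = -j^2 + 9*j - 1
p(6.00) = 17.00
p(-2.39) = -28.22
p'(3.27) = 2.46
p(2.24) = 14.14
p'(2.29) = 4.42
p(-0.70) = -7.79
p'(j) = 9 - 2*j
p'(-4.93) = 18.86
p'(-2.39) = 13.78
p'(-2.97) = 14.94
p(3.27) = 17.74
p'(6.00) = -3.00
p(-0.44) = -5.15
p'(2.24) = 4.52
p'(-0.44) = 9.88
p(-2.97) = -36.55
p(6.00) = 17.00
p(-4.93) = -69.67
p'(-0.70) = 10.40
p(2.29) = 14.37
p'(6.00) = -3.00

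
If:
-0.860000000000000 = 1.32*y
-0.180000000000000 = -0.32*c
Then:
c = 0.56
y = -0.65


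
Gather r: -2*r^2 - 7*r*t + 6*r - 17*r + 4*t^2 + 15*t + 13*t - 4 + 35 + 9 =-2*r^2 + r*(-7*t - 11) + 4*t^2 + 28*t + 40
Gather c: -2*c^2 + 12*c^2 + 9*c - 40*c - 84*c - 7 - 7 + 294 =10*c^2 - 115*c + 280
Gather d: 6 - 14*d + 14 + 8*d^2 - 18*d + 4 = 8*d^2 - 32*d + 24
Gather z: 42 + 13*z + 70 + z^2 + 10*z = z^2 + 23*z + 112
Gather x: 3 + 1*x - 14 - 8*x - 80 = -7*x - 91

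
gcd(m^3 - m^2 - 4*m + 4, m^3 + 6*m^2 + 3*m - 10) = m^2 + m - 2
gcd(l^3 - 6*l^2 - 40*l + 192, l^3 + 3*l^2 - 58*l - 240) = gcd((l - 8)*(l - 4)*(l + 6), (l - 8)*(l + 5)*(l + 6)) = l^2 - 2*l - 48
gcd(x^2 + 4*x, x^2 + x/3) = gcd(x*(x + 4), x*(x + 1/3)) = x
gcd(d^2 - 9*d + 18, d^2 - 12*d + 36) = d - 6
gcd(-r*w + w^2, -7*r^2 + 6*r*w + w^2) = r - w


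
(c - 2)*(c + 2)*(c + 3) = c^3 + 3*c^2 - 4*c - 12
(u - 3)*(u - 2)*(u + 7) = u^3 + 2*u^2 - 29*u + 42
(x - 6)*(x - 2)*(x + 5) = x^3 - 3*x^2 - 28*x + 60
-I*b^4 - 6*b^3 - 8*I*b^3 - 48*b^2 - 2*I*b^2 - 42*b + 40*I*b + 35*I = (b + 7)*(b - 5*I)*(b - I)*(-I*b - I)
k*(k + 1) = k^2 + k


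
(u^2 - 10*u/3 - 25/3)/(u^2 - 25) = (u + 5/3)/(u + 5)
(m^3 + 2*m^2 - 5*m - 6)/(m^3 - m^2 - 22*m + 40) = (m^2 + 4*m + 3)/(m^2 + m - 20)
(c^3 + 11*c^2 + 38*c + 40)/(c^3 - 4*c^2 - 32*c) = (c^2 + 7*c + 10)/(c*(c - 8))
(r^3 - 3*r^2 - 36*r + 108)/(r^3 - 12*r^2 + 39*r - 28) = (r^3 - 3*r^2 - 36*r + 108)/(r^3 - 12*r^2 + 39*r - 28)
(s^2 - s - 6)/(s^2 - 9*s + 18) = (s + 2)/(s - 6)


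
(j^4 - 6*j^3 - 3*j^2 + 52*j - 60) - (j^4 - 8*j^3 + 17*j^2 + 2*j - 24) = 2*j^3 - 20*j^2 + 50*j - 36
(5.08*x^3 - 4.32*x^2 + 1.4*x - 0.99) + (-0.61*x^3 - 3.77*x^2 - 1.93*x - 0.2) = 4.47*x^3 - 8.09*x^2 - 0.53*x - 1.19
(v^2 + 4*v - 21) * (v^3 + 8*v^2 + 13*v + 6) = v^5 + 12*v^4 + 24*v^3 - 110*v^2 - 249*v - 126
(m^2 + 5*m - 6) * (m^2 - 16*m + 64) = m^4 - 11*m^3 - 22*m^2 + 416*m - 384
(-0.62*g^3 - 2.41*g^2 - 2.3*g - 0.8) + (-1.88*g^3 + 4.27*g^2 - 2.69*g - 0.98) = -2.5*g^3 + 1.86*g^2 - 4.99*g - 1.78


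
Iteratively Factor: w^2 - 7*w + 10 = (w - 2)*(w - 5)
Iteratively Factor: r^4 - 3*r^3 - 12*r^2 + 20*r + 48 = (r + 2)*(r^3 - 5*r^2 - 2*r + 24) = (r - 4)*(r + 2)*(r^2 - r - 6) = (r - 4)*(r - 3)*(r + 2)*(r + 2)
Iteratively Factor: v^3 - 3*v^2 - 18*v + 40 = (v + 4)*(v^2 - 7*v + 10) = (v - 5)*(v + 4)*(v - 2)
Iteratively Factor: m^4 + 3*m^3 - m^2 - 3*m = (m + 3)*(m^3 - m) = (m + 1)*(m + 3)*(m^2 - m) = m*(m + 1)*(m + 3)*(m - 1)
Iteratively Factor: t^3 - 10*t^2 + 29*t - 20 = (t - 1)*(t^2 - 9*t + 20) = (t - 4)*(t - 1)*(t - 5)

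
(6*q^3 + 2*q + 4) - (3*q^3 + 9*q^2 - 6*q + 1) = 3*q^3 - 9*q^2 + 8*q + 3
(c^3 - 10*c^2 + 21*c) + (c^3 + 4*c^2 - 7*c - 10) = 2*c^3 - 6*c^2 + 14*c - 10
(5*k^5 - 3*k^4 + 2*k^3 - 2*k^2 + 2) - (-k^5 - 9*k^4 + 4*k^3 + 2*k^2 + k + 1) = 6*k^5 + 6*k^4 - 2*k^3 - 4*k^2 - k + 1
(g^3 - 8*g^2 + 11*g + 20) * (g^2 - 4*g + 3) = g^5 - 12*g^4 + 46*g^3 - 48*g^2 - 47*g + 60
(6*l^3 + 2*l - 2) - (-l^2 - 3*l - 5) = 6*l^3 + l^2 + 5*l + 3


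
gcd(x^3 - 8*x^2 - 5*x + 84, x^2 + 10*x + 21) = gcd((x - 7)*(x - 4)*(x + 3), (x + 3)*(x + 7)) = x + 3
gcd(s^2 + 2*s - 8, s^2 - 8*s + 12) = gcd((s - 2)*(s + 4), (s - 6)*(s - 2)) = s - 2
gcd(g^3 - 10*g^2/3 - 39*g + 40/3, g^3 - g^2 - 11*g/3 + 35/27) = g - 1/3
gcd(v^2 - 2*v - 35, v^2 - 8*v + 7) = v - 7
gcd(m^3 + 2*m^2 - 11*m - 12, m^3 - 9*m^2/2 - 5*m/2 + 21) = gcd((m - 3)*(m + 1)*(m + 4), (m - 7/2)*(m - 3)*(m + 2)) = m - 3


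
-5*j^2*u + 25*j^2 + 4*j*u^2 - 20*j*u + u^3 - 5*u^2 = (-j + u)*(5*j + u)*(u - 5)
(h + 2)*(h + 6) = h^2 + 8*h + 12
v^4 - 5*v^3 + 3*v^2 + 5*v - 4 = (v - 4)*(v - 1)^2*(v + 1)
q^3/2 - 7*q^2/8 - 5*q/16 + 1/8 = (q/2 + 1/4)*(q - 2)*(q - 1/4)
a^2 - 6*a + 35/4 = (a - 7/2)*(a - 5/2)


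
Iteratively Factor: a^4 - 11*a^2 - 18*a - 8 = (a - 4)*(a^3 + 4*a^2 + 5*a + 2) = (a - 4)*(a + 2)*(a^2 + 2*a + 1) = (a - 4)*(a + 1)*(a + 2)*(a + 1)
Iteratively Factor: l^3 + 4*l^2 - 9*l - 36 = (l - 3)*(l^2 + 7*l + 12) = (l - 3)*(l + 3)*(l + 4)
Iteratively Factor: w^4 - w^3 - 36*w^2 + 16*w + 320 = (w + 4)*(w^3 - 5*w^2 - 16*w + 80) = (w - 4)*(w + 4)*(w^2 - w - 20) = (w - 4)*(w + 4)^2*(w - 5)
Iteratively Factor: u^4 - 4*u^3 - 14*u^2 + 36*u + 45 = (u + 1)*(u^3 - 5*u^2 - 9*u + 45) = (u - 3)*(u + 1)*(u^2 - 2*u - 15) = (u - 3)*(u + 1)*(u + 3)*(u - 5)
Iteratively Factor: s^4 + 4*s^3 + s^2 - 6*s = (s + 3)*(s^3 + s^2 - 2*s) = (s - 1)*(s + 3)*(s^2 + 2*s) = s*(s - 1)*(s + 3)*(s + 2)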